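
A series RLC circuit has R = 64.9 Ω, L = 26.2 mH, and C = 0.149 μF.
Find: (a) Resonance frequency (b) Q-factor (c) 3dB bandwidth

Step 1 — Resonance: ω₀ = 1/√(LC) = 1/√(0.0262·1.49e-07) = 1.601e+04 rad/s.
Step 2 — f₀ = ω₀/(2π) = 2547 Hz.
Step 3 — Series Q: Q = ω₀L/R = 1.601e+04·0.0262/64.9 = 6.461.
Step 4 — Bandwidth: Δω = ω₀/Q = 2477 rad/s; BW = Δω/(2π) = 394.2 Hz.

(a) f₀ = 2547 Hz  (b) Q = 6.461  (c) BW = 394.2 Hz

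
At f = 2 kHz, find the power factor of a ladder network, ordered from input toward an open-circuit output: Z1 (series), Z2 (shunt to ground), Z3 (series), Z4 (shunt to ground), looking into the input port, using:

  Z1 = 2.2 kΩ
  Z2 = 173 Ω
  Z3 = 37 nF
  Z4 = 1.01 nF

Step 1 — Angular frequency: ω = 2π·f = 2π·2000 = 1.257e+04 rad/s.
Step 2 — Component impedances:
  Z1: Z = R = 2200 Ω
  Z2: Z = R = 173 Ω
  Z3: Z = 1/(jωC) = -j/(ω·C) = 0 - j2151 Ω
  Z4: Z = 1/(jωC) = -j/(ω·C) = 0 - j7.879e+04 Ω
Step 3 — Ladder network (open output): work backward from the far end, alternating series and parallel combinations. Z_in = 2373 - j0.3698 Ω = 2373∠-0.0° Ω.
Step 4 — Power factor: PF = cos(φ) = Re(Z)/|Z| = 2373/2373 = 1.
Step 5 — Type: Im(Z) = -0.3698 ⇒ leading (phase φ = -0.0°).

PF = 1 (leading, φ = -0.0°)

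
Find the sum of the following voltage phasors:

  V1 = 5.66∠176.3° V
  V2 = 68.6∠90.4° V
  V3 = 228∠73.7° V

Step 1 — Convert each phasor to rectangular form:
  V1 = 5.66·(cos(176.3°) + j·sin(176.3°)) = -5.648 + j0.3653 V
  V2 = 68.6·(cos(90.4°) + j·sin(90.4°)) = -0.4789 + j68.6 V
  V3 = 228·(cos(73.7°) + j·sin(73.7°)) = 63.99 + j218.8 V
Step 2 — Sum components: V_total = 57.86 + j287.8 V.
Step 3 — Convert to polar: |V_total| = 293.6 V, ∠V_total = 78.6°.

V_total = 293.6∠78.6° V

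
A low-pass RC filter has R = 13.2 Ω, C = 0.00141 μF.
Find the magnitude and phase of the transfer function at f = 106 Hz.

Step 1 — Angular frequency: ω = 2π·106 = 666 rad/s.
Step 2 — Transfer function: H(jω) = 1/(1 + jωRC).
Step 3 — Denominator: 1 + jωRC = 1 + j·666·13.2·1.41e-09 = 1 + j1.24e-05.
Step 4 — H = 1 - j1.24e-05.
Step 5 — Magnitude: |H| = 1 (-0.0 dB); phase: φ = -0.0°.

|H| = 1 (-0.0 dB), φ = -0.0°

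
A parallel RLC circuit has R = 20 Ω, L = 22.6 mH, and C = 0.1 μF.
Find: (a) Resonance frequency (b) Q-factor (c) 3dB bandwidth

Step 1 — Resonance: ω₀ = 1/√(LC) = 1/√(0.0226·1e-07) = 2.104e+04 rad/s.
Step 2 — f₀ = ω₀/(2π) = 3348 Hz.
Step 3 — Parallel Q: Q = R/(ω₀L) = 20/(2.104e+04·0.0226) = 0.04207.
Step 4 — Bandwidth: Δω = ω₀/Q = 5e+05 rad/s; BW = Δω/(2π) = 7.958e+04 Hz.

(a) f₀ = 3348 Hz  (b) Q = 0.04207  (c) BW = 7.958e+04 Hz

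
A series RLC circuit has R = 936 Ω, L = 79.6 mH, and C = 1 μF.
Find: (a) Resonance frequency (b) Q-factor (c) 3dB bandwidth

Step 1 — Resonance condition Im(Z)=0 gives ω₀ = 1/√(LC).
Step 2 — ω₀ = 1/√(0.0796·1e-06) = 3544 rad/s.
Step 3 — f₀ = ω₀/(2π) = 564.1 Hz.
Step 4 — Series Q: Q = ω₀L/R = 3544·0.0796/936 = 0.3014.
Step 5 — 3dB bandwidth: Δω = ω₀/Q = 1.176e+04 rad/s; BW = Δω/(2π) = 1871 Hz.

(a) f₀ = 564.1 Hz  (b) Q = 0.3014  (c) BW = 1871 Hz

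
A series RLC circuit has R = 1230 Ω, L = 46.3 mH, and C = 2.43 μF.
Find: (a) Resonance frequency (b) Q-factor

Step 1 — Resonance condition Im(Z)=0 gives ω₀ = 1/√(LC).
Step 2 — ω₀ = 1/√(0.0463·2.43e-06) = 2981 rad/s.
Step 3 — f₀ = ω₀/(2π) = 474.5 Hz.
Step 4 — Series Q: Q = ω₀L/R = 2981·0.0463/1230 = 0.1122.

(a) f₀ = 474.5 Hz  (b) Q = 0.1122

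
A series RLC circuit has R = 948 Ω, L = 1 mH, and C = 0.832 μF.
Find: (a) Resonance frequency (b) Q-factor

Step 1 — Resonance condition Im(Z)=0 gives ω₀ = 1/√(LC).
Step 2 — ω₀ = 1/√(0.001·8.32e-07) = 3.467e+04 rad/s.
Step 3 — f₀ = ω₀/(2π) = 5518 Hz.
Step 4 — Series Q: Q = ω₀L/R = 3.467e+04·0.001/948 = 0.03657.

(a) f₀ = 5518 Hz  (b) Q = 0.03657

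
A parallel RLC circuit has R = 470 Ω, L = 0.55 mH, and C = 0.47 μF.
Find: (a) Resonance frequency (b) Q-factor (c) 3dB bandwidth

Step 1 — Resonance: ω₀ = 1/√(LC) = 1/√(0.00055·4.7e-07) = 6.22e+04 rad/s.
Step 2 — f₀ = ω₀/(2π) = 9899 Hz.
Step 3 — Parallel Q: Q = R/(ω₀L) = 470/(6.22e+04·0.00055) = 13.74.
Step 4 — Bandwidth: Δω = ω₀/Q = 4527 rad/s; BW = Δω/(2π) = 720.5 Hz.

(a) f₀ = 9899 Hz  (b) Q = 13.74  (c) BW = 720.5 Hz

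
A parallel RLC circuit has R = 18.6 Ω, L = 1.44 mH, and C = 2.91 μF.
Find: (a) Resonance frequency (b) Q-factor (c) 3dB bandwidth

Step 1 — Resonance: ω₀ = 1/√(LC) = 1/√(0.00144·2.91e-06) = 1.545e+04 rad/s.
Step 2 — f₀ = ω₀/(2π) = 2459 Hz.
Step 3 — Parallel Q: Q = R/(ω₀L) = 18.6/(1.545e+04·0.00144) = 0.8361.
Step 4 — Bandwidth: Δω = ω₀/Q = 1.848e+04 rad/s; BW = Δω/(2π) = 2940 Hz.

(a) f₀ = 2459 Hz  (b) Q = 0.8361  (c) BW = 2940 Hz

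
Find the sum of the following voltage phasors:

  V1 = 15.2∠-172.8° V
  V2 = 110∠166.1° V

Step 1 — Convert each phasor to rectangular form:
  V1 = 15.2·(cos(-172.8°) + j·sin(-172.8°)) = -15.08 - j1.905 V
  V2 = 110·(cos(166.1°) + j·sin(166.1°)) = -106.8 + j26.43 V
Step 2 — Sum components: V_total = -121.9 + j24.52 V.
Step 3 — Convert to polar: |V_total| = 124.3 V, ∠V_total = 168.6°.

V_total = 124.3∠168.6° V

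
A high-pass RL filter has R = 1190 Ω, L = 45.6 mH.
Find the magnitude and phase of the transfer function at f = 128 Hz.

Step 1 — Angular frequency: ω = 2π·128 = 804.2 rad/s.
Step 2 — Transfer function: H(jω) = jωL/(R + jωL).
Step 3 — Numerator jωL = j·36.67; denominator R + jωL = 1190 + j36.67.
Step 4 — H = 0.0009489 + j0.03079.
Step 5 — Magnitude: |H| = 0.0308 (-30.2 dB); phase: φ = 88.2°.

|H| = 0.0308 (-30.2 dB), φ = 88.2°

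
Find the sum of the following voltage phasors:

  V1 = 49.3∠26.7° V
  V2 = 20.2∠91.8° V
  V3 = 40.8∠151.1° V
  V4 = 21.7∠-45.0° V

Step 1 — Convert each phasor to rectangular form:
  V1 = 49.3·(cos(26.7°) + j·sin(26.7°)) = 44.04 + j22.15 V
  V2 = 20.2·(cos(91.8°) + j·sin(91.8°)) = -0.6345 + j20.19 V
  V3 = 40.8·(cos(151.1°) + j·sin(151.1°)) = -35.72 + j19.72 V
  V4 = 21.7·(cos(-45.0°) + j·sin(-45.0°)) = 15.34 - j15.34 V
Step 2 — Sum components: V_total = 23.03 + j46.72 V.
Step 3 — Convert to polar: |V_total| = 52.09 V, ∠V_total = 63.8°.

V_total = 52.09∠63.8° V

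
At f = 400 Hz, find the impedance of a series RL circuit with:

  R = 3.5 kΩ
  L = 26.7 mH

Step 1 — Angular frequency: ω = 2π·f = 2π·400 = 2513 rad/s.
Step 2 — Component impedances:
  R: Z = R = 3500 Ω
  L: Z = jωL = j·2513·0.0267 = 0 + j67.1 Ω
Step 3 — Series combination: Z_total = R + L = 3500 + j67.1 Ω = 3501∠1.1° Ω.

Z = 3500 + j67.1 Ω = 3501∠1.1° Ω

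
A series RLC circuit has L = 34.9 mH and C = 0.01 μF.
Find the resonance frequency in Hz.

Step 1 — Resonance condition Im(Z)=0 gives ω₀ = 1/√(LC).
Step 2 — ω₀ = 1/√(0.0349·1e-08) = 5.353e+04 rad/s.
Step 3 — f₀ = ω₀/(2π) = 8519 Hz.

f₀ = 8519 Hz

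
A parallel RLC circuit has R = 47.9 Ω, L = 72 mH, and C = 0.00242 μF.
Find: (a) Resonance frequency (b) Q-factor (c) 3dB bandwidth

Step 1 — Resonance: ω₀ = 1/√(LC) = 1/√(0.072·2.42e-09) = 7.576e+04 rad/s.
Step 2 — f₀ = ω₀/(2π) = 1.206e+04 Hz.
Step 3 — Parallel Q: Q = R/(ω₀L) = 47.9/(7.576e+04·0.072) = 0.008782.
Step 4 — Bandwidth: Δω = ω₀/Q = 8.627e+06 rad/s; BW = Δω/(2π) = 1.373e+06 Hz.

(a) f₀ = 1.206e+04 Hz  (b) Q = 0.008782  (c) BW = 1.373e+06 Hz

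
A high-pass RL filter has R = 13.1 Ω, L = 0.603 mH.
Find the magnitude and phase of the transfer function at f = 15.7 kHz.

Step 1 — Angular frequency: ω = 2π·1.57e+04 = 9.865e+04 rad/s.
Step 2 — Transfer function: H(jω) = jωL/(R + jωL).
Step 3 — Numerator jωL = j·59.48; denominator R + jωL = 13.1 + j59.48.
Step 4 — H = 0.9537 + j0.21.
Step 5 — Magnitude: |H| = 0.9766 (-0.2 dB); phase: φ = 12.4°.

|H| = 0.9766 (-0.2 dB), φ = 12.4°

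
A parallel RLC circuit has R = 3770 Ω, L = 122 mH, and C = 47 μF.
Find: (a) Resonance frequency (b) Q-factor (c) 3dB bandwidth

Step 1 — Resonance: ω₀ = 1/√(LC) = 1/√(0.122·4.7e-05) = 417.6 rad/s.
Step 2 — f₀ = ω₀/(2π) = 66.46 Hz.
Step 3 — Parallel Q: Q = R/(ω₀L) = 3770/(417.6·0.122) = 74.
Step 4 — Bandwidth: Δω = ω₀/Q = 5.644 rad/s; BW = Δω/(2π) = 0.8982 Hz.

(a) f₀ = 66.46 Hz  (b) Q = 74  (c) BW = 0.8982 Hz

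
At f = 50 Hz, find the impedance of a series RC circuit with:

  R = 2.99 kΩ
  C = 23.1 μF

Step 1 — Angular frequency: ω = 2π·f = 2π·50 = 314.2 rad/s.
Step 2 — Component impedances:
  R: Z = R = 2990 Ω
  C: Z = 1/(jωC) = -j/(ω·C) = 0 - j137.8 Ω
Step 3 — Series combination: Z_total = R + C = 2990 - j137.8 Ω = 2993∠-2.6° Ω.

Z = 2990 - j137.8 Ω = 2993∠-2.6° Ω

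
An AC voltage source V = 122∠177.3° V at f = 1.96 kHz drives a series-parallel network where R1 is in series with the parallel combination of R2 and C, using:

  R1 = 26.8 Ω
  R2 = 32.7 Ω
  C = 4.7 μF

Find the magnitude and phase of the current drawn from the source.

Step 1 — Angular frequency: ω = 2π·f = 2π·1960 = 1.232e+04 rad/s.
Step 2 — Component impedances:
  R1: Z = R = 26.8 Ω
  R2: Z = R = 32.7 Ω
  C: Z = 1/(jωC) = -j/(ω·C) = 0 - j17.28 Ω
Step 3 — Parallel branch: R2 || C = 1/(1/R2 + 1/C) = 7.136 - j13.51 Ω.
Step 4 — Series with R1: Z_total = R1 + (R2 || C) = 33.94 - j13.51 Ω = 36.53∠-21.7° Ω.
Step 5 — Source phasor: V = 122∠177.3° V = -121.9 + j5.747 V.
Step 6 — Ohm's law: I = V / Z_total = (-121.9 + j5.747) / (33.94 - j13.51) = -3.158 - j1.088 A.
Step 7 — Convert to polar: |I| = 3.34 A, ∠I = -161.0°.

I = 3.34∠-161.0° A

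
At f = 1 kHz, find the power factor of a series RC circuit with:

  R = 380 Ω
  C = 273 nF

Step 1 — Angular frequency: ω = 2π·f = 2π·1000 = 6283 rad/s.
Step 2 — Component impedances:
  R: Z = R = 380 Ω
  C: Z = 1/(jωC) = -j/(ω·C) = 0 - j583 Ω
Step 3 — Series combination: Z_total = R + C = 380 - j583 Ω = 695.9∠-56.9° Ω.
Step 4 — Power factor: PF = cos(φ) = Re(Z)/|Z| = 380/695.9 = 0.5461.
Step 5 — Type: Im(Z) = -583 ⇒ leading (phase φ = -56.9°).

PF = 0.5461 (leading, φ = -56.9°)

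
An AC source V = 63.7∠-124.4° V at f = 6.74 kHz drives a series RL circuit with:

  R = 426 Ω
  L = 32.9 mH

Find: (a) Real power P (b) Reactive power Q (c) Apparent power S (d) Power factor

Step 1 — Angular frequency: ω = 2π·f = 2π·6740 = 4.235e+04 rad/s.
Step 2 — Component impedances:
  R: Z = R = 426 Ω
  L: Z = jωL = j·4.235e+04·0.0329 = 0 + j1393 Ω
Step 3 — Series combination: Z_total = R + L = 426 + j1393 Ω = 1457∠73.0° Ω.
Step 4 — Source phasor: V = 63.7∠-124.4° V = -35.99 - j52.56 V.
Step 5 — Current: I = V / Z = -0.04172 + j0.01307 A = 0.04372∠162.6° A.
Step 6 — Complex power: S = V·I* = 0.8143 + j2.663 VA.
Step 7 — Real power: P = Re(S) = 0.8143 W.
Step 8 — Reactive power: Q = Im(S) = 2.663 VAR.
Step 9 — Apparent power: |S| = 2.785 VA.
Step 10 — Power factor: PF = P/|S| = 0.2924 (lagging).

(a) P = 0.8143 W  (b) Q = 2.663 VAR  (c) S = 2.785 VA  (d) PF = 0.2924 (lagging)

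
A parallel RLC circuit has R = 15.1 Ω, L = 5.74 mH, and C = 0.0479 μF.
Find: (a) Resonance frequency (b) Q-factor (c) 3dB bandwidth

Step 1 — Resonance: ω₀ = 1/√(LC) = 1/√(0.00574·4.79e-08) = 6.031e+04 rad/s.
Step 2 — f₀ = ω₀/(2π) = 9598 Hz.
Step 3 — Parallel Q: Q = R/(ω₀L) = 15.1/(6.031e+04·0.00574) = 0.04362.
Step 4 — Bandwidth: Δω = ω₀/Q = 1.383e+06 rad/s; BW = Δω/(2π) = 2.2e+05 Hz.

(a) f₀ = 9598 Hz  (b) Q = 0.04362  (c) BW = 2.2e+05 Hz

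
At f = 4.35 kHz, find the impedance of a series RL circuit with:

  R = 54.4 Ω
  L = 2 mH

Step 1 — Angular frequency: ω = 2π·f = 2π·4350 = 2.733e+04 rad/s.
Step 2 — Component impedances:
  R: Z = R = 54.4 Ω
  L: Z = jωL = j·2.733e+04·0.002 = 0 + j54.66 Ω
Step 3 — Series combination: Z_total = R + L = 54.4 + j54.66 Ω = 77.12∠45.1° Ω.

Z = 54.4 + j54.66 Ω = 77.12∠45.1° Ω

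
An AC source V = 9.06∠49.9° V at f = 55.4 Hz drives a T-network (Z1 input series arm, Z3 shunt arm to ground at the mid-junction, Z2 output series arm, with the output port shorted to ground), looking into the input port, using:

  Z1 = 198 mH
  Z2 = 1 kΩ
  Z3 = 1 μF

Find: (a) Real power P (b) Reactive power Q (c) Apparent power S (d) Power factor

Step 1 — Angular frequency: ω = 2π·f = 2π·55.4 = 348.1 rad/s.
Step 2 — Component impedances:
  Z1: Z = jωL = j·348.1·0.198 = 0 + j68.92 Ω
  Z2: Z = R = 1000 Ω
  Z3: Z = 1/(jωC) = -j/(ω·C) = 0 - j2873 Ω
Step 3 — With the output port shorted to ground, the output series arm Z2 runs from the junction to ground; the shunt arm Z3 also runs from the junction to ground. They appear in parallel: Z3 || Z2 = 891.9 - j310.5 Ω.
Step 4 — Series with input arm Z1: Z_in = Z1 + (Z3 || Z2) = 891.9 - j241.5 Ω = 924.1∠-15.2° Ω.
Step 5 — Source phasor: V = 9.06∠49.9° V = 5.836 + j6.93 V.
Step 6 — Current: I = V / Z = 0.004135 + j0.00889 A = 0.009805∠65.1° A.
Step 7 — Complex power: S = V·I* = 0.08574 - j0.02322 VA.
Step 8 — Real power: P = Re(S) = 0.08574 W.
Step 9 — Reactive power: Q = Im(S) = -0.02322 VAR.
Step 10 — Apparent power: |S| = 0.08883 VA.
Step 11 — Power factor: PF = P/|S| = 0.9652 (leading).

(a) P = 0.08574 W  (b) Q = -0.02322 VAR  (c) S = 0.08883 VA  (d) PF = 0.9652 (leading)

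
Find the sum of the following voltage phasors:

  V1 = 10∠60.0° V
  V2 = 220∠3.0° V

Step 1 — Convert each phasor to rectangular form:
  V1 = 10·(cos(60.0°) + j·sin(60.0°)) = 5 + j8.66 V
  V2 = 220·(cos(3.0°) + j·sin(3.0°)) = 219.7 + j11.51 V
Step 2 — Sum components: V_total = 224.7 + j20.17 V.
Step 3 — Convert to polar: |V_total| = 225.6 V, ∠V_total = 5.1°.

V_total = 225.6∠5.1° V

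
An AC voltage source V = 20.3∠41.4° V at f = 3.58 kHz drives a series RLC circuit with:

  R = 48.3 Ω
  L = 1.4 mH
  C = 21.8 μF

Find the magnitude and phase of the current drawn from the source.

Step 1 — Angular frequency: ω = 2π·f = 2π·3580 = 2.249e+04 rad/s.
Step 2 — Component impedances:
  R: Z = R = 48.3 Ω
  L: Z = jωL = j·2.249e+04·0.0014 = 0 + j31.49 Ω
  C: Z = 1/(jωC) = -j/(ω·C) = 0 - j2.039 Ω
Step 3 — Series combination: Z_total = R + L + C = 48.3 + j29.45 Ω = 56.57∠31.4° Ω.
Step 4 — Source phasor: V = 20.3∠41.4° V = 15.23 + j13.42 V.
Step 5 — Ohm's law: I = V / Z_total = (15.23 + j13.42) / (48.3 + j29.45) = 0.3534 + j0.06247 A.
Step 6 — Convert to polar: |I| = 0.3588 A, ∠I = 10.0°.

I = 0.3588∠10.0° A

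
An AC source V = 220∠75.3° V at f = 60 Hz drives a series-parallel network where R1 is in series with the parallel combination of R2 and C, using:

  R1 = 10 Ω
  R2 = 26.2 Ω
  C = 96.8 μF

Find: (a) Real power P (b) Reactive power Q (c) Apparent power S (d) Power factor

Step 1 — Angular frequency: ω = 2π·f = 2π·60 = 377 rad/s.
Step 2 — Component impedances:
  R1: Z = R = 10 Ω
  R2: Z = R = 26.2 Ω
  C: Z = 1/(jωC) = -j/(ω·C) = 0 - j27.4 Ω
Step 3 — Parallel branch: R2 || C = 1/(1/R2 + 1/C) = 13.69 - j13.09 Ω.
Step 4 — Series with R1: Z_total = R1 + (R2 || C) = 23.69 - j13.09 Ω = 27.06∠-28.9° Ω.
Step 5 — Source phasor: V = 220∠75.3° V = 55.83 + j212.8 V.
Step 6 — Current: I = V / Z = -1.997 + j7.88 A = 8.129∠104.2° A.
Step 7 — Complex power: S = V·I* = 1565 - j864.9 VA.
Step 8 — Real power: P = Re(S) = 1565 W.
Step 9 — Reactive power: Q = Im(S) = -864.9 VAR.
Step 10 — Apparent power: |S| = 1788 VA.
Step 11 — Power factor: PF = P/|S| = 0.8753 (leading).

(a) P = 1565 W  (b) Q = -864.9 VAR  (c) S = 1788 VA  (d) PF = 0.8753 (leading)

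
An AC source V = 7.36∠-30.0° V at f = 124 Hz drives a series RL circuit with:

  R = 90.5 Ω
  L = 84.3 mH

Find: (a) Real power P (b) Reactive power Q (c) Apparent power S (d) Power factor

Step 1 — Angular frequency: ω = 2π·f = 2π·124 = 779.1 rad/s.
Step 2 — Component impedances:
  R: Z = R = 90.5 Ω
  L: Z = jωL = j·779.1·0.0843 = 0 + j65.68 Ω
Step 3 — Series combination: Z_total = R + L = 90.5 + j65.68 Ω = 111.8∠36.0° Ω.
Step 4 — Source phasor: V = 7.36∠-30.0° V = 6.374 - j3.68 V.
Step 5 — Current: I = V / Z = 0.0268 - j0.06011 A = 0.06582∠-66.0° A.
Step 6 — Complex power: S = V·I* = 0.3921 + j0.2845 VA.
Step 7 — Real power: P = Re(S) = 0.3921 W.
Step 8 — Reactive power: Q = Im(S) = 0.2845 VAR.
Step 9 — Apparent power: |S| = 0.4844 VA.
Step 10 — Power factor: PF = P/|S| = 0.8093 (lagging).

(a) P = 0.3921 W  (b) Q = 0.2845 VAR  (c) S = 0.4844 VA  (d) PF = 0.8093 (lagging)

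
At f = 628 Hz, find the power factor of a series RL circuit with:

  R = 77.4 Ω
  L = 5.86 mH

Step 1 — Angular frequency: ω = 2π·f = 2π·628 = 3946 rad/s.
Step 2 — Component impedances:
  R: Z = R = 77.4 Ω
  L: Z = jωL = j·3946·0.00586 = 0 + j23.12 Ω
Step 3 — Series combination: Z_total = R + L = 77.4 + j23.12 Ω = 80.78∠16.6° Ω.
Step 4 — Power factor: PF = cos(φ) = Re(Z)/|Z| = 77.4/80.78 = 0.9582.
Step 5 — Type: Im(Z) = 23.12 ⇒ lagging (phase φ = 16.6°).

PF = 0.9582 (lagging, φ = 16.6°)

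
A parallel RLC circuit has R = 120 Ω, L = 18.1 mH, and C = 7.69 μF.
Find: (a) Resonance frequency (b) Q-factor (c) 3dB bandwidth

Step 1 — Resonance: ω₀ = 1/√(LC) = 1/√(0.0181·7.69e-06) = 2680 rad/s.
Step 2 — f₀ = ω₀/(2π) = 426.6 Hz.
Step 3 — Parallel Q: Q = R/(ω₀L) = 120/(2680·0.0181) = 2.473.
Step 4 — Bandwidth: Δω = ω₀/Q = 1084 rad/s; BW = Δω/(2π) = 172.5 Hz.

(a) f₀ = 426.6 Hz  (b) Q = 2.473  (c) BW = 172.5 Hz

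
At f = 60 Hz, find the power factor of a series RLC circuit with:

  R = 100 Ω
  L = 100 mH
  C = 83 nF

Step 1 — Angular frequency: ω = 2π·f = 2π·60 = 377 rad/s.
Step 2 — Component impedances:
  R: Z = R = 100 Ω
  L: Z = jωL = j·377·0.1 = 0 + j37.7 Ω
  C: Z = 1/(jωC) = -j/(ω·C) = 0 - j3.196e+04 Ω
Step 3 — Series combination: Z_total = R + L + C = 100 - j3.192e+04 Ω = 3.192e+04∠-89.8° Ω.
Step 4 — Power factor: PF = cos(φ) = Re(Z)/|Z| = 100/3.192e+04 = 0.003133.
Step 5 — Type: Im(Z) = -3.192e+04 ⇒ leading (phase φ = -89.8°).

PF = 0.003133 (leading, φ = -89.8°)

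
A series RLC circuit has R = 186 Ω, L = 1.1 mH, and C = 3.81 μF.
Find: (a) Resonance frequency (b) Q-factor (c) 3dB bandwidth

Step 1 — Resonance condition Im(Z)=0 gives ω₀ = 1/√(LC).
Step 2 — ω₀ = 1/√(0.0011·3.81e-06) = 1.545e+04 rad/s.
Step 3 — f₀ = ω₀/(2π) = 2458 Hz.
Step 4 — Series Q: Q = ω₀L/R = 1.545e+04·0.0011/186 = 0.09135.
Step 5 — 3dB bandwidth: Δω = ω₀/Q = 1.691e+05 rad/s; BW = Δω/(2π) = 2.691e+04 Hz.

(a) f₀ = 2458 Hz  (b) Q = 0.09135  (c) BW = 2.691e+04 Hz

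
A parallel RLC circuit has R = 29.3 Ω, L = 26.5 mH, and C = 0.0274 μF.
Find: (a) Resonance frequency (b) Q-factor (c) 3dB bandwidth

Step 1 — Resonance: ω₀ = 1/√(LC) = 1/√(0.0265·2.74e-08) = 3.711e+04 rad/s.
Step 2 — f₀ = ω₀/(2π) = 5906 Hz.
Step 3 — Parallel Q: Q = R/(ω₀L) = 29.3/(3.711e+04·0.0265) = 0.02979.
Step 4 — Bandwidth: Δω = ω₀/Q = 1.246e+06 rad/s; BW = Δω/(2π) = 1.982e+05 Hz.

(a) f₀ = 5906 Hz  (b) Q = 0.02979  (c) BW = 1.982e+05 Hz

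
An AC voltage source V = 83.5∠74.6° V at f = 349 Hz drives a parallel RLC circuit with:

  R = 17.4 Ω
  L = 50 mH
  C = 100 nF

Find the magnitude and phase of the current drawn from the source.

Step 1 — Angular frequency: ω = 2π·f = 2π·349 = 2193 rad/s.
Step 2 — Component impedances:
  R: Z = R = 17.4 Ω
  L: Z = jωL = j·2193·0.05 = 0 + j109.6 Ω
  C: Z = 1/(jωC) = -j/(ω·C) = 0 - j4560 Ω
Step 3 — Parallel combination: 1/Z_total = 1/R + 1/L + 1/C; Z_total = 16.99 + j2.632 Ω = 17.19∠8.8° Ω.
Step 4 — Source phasor: V = 83.5∠74.6° V = 22.17 + j80.5 V.
Step 5 — Ohm's law: I = V / Z_total = (22.17 + j80.5) / (16.99 + j2.632) = 1.991 + j4.429 A.
Step 6 — Convert to polar: |I| = 4.856 A, ∠I = 65.8°.

I = 4.856∠65.8° A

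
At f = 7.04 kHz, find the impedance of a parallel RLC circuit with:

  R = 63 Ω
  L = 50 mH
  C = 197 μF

Step 1 — Angular frequency: ω = 2π·f = 2π·7040 = 4.423e+04 rad/s.
Step 2 — Component impedances:
  R: Z = R = 63 Ω
  L: Z = jωL = j·4.423e+04·0.05 = 0 + j2212 Ω
  C: Z = 1/(jωC) = -j/(ω·C) = 0 - j0.1148 Ω
Step 3 — Parallel combination: 1/Z_total = 1/R + 1/L + 1/C; Z_total = 0.0002091 - j0.1148 Ω = 0.1148∠-89.9° Ω.

Z = 0.0002091 - j0.1148 Ω = 0.1148∠-89.9° Ω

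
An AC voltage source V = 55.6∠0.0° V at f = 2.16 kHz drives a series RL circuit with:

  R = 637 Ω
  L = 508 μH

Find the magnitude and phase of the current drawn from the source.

Step 1 — Angular frequency: ω = 2π·f = 2π·2160 = 1.357e+04 rad/s.
Step 2 — Component impedances:
  R: Z = R = 637 Ω
  L: Z = jωL = j·1.357e+04·0.000508 = 0 + j6.894 Ω
Step 3 — Series combination: Z_total = R + L = 637 + j6.894 Ω = 637∠0.6° Ω.
Step 4 — Source phasor: V = 55.6∠0.0° V = 55.6 V.
Step 5 — Ohm's law: I = V / Z_total = (55.6) / (637 + j6.894) = 0.08727 - j0.0009446 A.
Step 6 — Convert to polar: |I| = 0.08728 A, ∠I = -0.6°.

I = 0.08728∠-0.6° A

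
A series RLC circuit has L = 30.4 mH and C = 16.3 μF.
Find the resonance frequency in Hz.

Step 1 — Resonance condition Im(Z)=0 gives ω₀ = 1/√(LC).
Step 2 — ω₀ = 1/√(0.0304·1.63e-05) = 1421 rad/s.
Step 3 — f₀ = ω₀/(2π) = 226.1 Hz.

f₀ = 226.1 Hz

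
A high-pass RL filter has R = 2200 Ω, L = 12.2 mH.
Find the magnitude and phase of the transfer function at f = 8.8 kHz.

Step 1 — Angular frequency: ω = 2π·8800 = 5.529e+04 rad/s.
Step 2 — Transfer function: H(jω) = jωL/(R + jωL).
Step 3 — Numerator jωL = j·674.6; denominator R + jωL = 2200 + j674.6.
Step 4 — H = 0.08594 + j0.2803.
Step 5 — Magnitude: |H| = 0.2931 (-10.7 dB); phase: φ = 73.0°.

|H| = 0.2931 (-10.7 dB), φ = 73.0°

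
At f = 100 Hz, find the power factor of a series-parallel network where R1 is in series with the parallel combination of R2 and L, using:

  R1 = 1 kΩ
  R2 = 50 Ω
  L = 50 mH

Step 1 — Angular frequency: ω = 2π·f = 2π·100 = 628.3 rad/s.
Step 2 — Component impedances:
  R1: Z = R = 1000 Ω
  R2: Z = R = 50 Ω
  L: Z = jωL = j·628.3·0.05 = 0 + j31.42 Ω
Step 3 — Parallel branch: R2 || L = 1/(1/R2 + 1/L) = 14.15 + j22.52 Ω.
Step 4 — Series with R1: Z_total = R1 + (R2 || L) = 1014 + j22.52 Ω = 1014∠1.3° Ω.
Step 5 — Power factor: PF = cos(φ) = Re(Z)/|Z| = 1014.2/1014.4 = 0.9998.
Step 6 — Type: Im(Z) = 22.52 ⇒ lagging (phase φ = 1.3°).

PF = 0.9998 (lagging, φ = 1.3°)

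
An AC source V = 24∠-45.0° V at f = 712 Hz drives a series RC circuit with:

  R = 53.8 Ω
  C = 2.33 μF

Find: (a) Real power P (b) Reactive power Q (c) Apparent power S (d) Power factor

Step 1 — Angular frequency: ω = 2π·f = 2π·712 = 4474 rad/s.
Step 2 — Component impedances:
  R: Z = R = 53.8 Ω
  C: Z = 1/(jωC) = -j/(ω·C) = 0 - j95.94 Ω
Step 3 — Series combination: Z_total = R + C = 53.8 - j95.94 Ω = 110∠-60.7° Ω.
Step 4 — Source phasor: V = 24∠-45.0° V = 16.97 - j16.97 V.
Step 5 — Current: I = V / Z = 0.21 + j0.05911 A = 0.2182∠15.7° A.
Step 6 — Complex power: S = V·I* = 2.561 - j4.568 VA.
Step 7 — Real power: P = Re(S) = 2.561 W.
Step 8 — Reactive power: Q = Im(S) = -4.568 VAR.
Step 9 — Apparent power: |S| = 5.237 VA.
Step 10 — Power factor: PF = P/|S| = 0.4891 (leading).

(a) P = 2.561 W  (b) Q = -4.568 VAR  (c) S = 5.237 VA  (d) PF = 0.4891 (leading)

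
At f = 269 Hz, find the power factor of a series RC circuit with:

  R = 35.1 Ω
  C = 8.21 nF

Step 1 — Angular frequency: ω = 2π·f = 2π·269 = 1690 rad/s.
Step 2 — Component impedances:
  R: Z = R = 35.1 Ω
  C: Z = 1/(jωC) = -j/(ω·C) = 0 - j7.207e+04 Ω
Step 3 — Series combination: Z_total = R + C = 35.1 - j7.207e+04 Ω = 7.207e+04∠-90.0° Ω.
Step 4 — Power factor: PF = cos(φ) = Re(Z)/|Z| = 35.1/72065 = 0.0004871.
Step 5 — Type: Im(Z) = -7.207e+04 ⇒ leading (phase φ = -90.0°).

PF = 0.0004871 (leading, φ = -90.0°)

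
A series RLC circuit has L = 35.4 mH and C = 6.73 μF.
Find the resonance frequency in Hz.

Step 1 — Resonance condition Im(Z)=0 gives ω₀ = 1/√(LC).
Step 2 — ω₀ = 1/√(0.0354·6.73e-06) = 2049 rad/s.
Step 3 — f₀ = ω₀/(2π) = 326.1 Hz.

f₀ = 326.1 Hz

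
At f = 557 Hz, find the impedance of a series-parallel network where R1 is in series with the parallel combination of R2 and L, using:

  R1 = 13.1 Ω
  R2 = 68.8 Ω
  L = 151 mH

Step 1 — Angular frequency: ω = 2π·f = 2π·557 = 3500 rad/s.
Step 2 — Component impedances:
  R1: Z = R = 13.1 Ω
  R2: Z = R = 68.8 Ω
  L: Z = jωL = j·3500·0.151 = 0 + j528.5 Ω
Step 3 — Parallel branch: R2 || L = 1/(1/R2 + 1/L) = 67.65 + j8.808 Ω.
Step 4 — Series with R1: Z_total = R1 + (R2 || L) = 80.75 + j8.808 Ω = 81.23∠6.2° Ω.

Z = 80.75 + j8.808 Ω = 81.23∠6.2° Ω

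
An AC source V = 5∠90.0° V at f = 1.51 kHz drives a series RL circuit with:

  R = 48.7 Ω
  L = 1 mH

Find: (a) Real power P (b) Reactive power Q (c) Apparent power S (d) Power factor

Step 1 — Angular frequency: ω = 2π·f = 2π·1510 = 9488 rad/s.
Step 2 — Component impedances:
  R: Z = R = 48.7 Ω
  L: Z = jωL = j·9488·0.001 = 0 + j9.488 Ω
Step 3 — Series combination: Z_total = R + L = 48.7 + j9.488 Ω = 49.62∠11.0° Ω.
Step 4 — Source phasor: V = 5∠90.0° V = 0 + j5 V.
Step 5 — Current: I = V / Z = 0.01927 + j0.09892 A = 0.1008∠79.0° A.
Step 6 — Complex power: S = V·I* = 0.4946 + j0.09635 VA.
Step 7 — Real power: P = Re(S) = 0.4946 W.
Step 8 — Reactive power: Q = Im(S) = 0.09635 VAR.
Step 9 — Apparent power: |S| = 0.5039 VA.
Step 10 — Power factor: PF = P/|S| = 0.9815 (lagging).

(a) P = 0.4946 W  (b) Q = 0.09635 VAR  (c) S = 0.5039 VA  (d) PF = 0.9815 (lagging)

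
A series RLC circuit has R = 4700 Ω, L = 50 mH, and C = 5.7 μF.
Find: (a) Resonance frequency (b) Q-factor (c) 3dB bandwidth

Step 1 — Resonance condition Im(Z)=0 gives ω₀ = 1/√(LC).
Step 2 — ω₀ = 1/√(0.05·5.7e-06) = 1873 rad/s.
Step 3 — f₀ = ω₀/(2π) = 298.1 Hz.
Step 4 — Series Q: Q = ω₀L/R = 1873·0.05/4700 = 0.01993.
Step 5 — 3dB bandwidth: Δω = ω₀/Q = 9.4e+04 rad/s; BW = Δω/(2π) = 1.496e+04 Hz.

(a) f₀ = 298.1 Hz  (b) Q = 0.01993  (c) BW = 1.496e+04 Hz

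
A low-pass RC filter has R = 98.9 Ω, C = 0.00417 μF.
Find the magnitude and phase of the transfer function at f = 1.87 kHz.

Step 1 — Angular frequency: ω = 2π·1870 = 1.175e+04 rad/s.
Step 2 — Transfer function: H(jω) = 1/(1 + jωRC).
Step 3 — Denominator: 1 + jωRC = 1 + j·1.175e+04·98.9·4.17e-09 = 1 + j0.004846.
Step 4 — H = 1 - j0.004846.
Step 5 — Magnitude: |H| = 1 (-0.0 dB); phase: φ = -0.3°.

|H| = 1 (-0.0 dB), φ = -0.3°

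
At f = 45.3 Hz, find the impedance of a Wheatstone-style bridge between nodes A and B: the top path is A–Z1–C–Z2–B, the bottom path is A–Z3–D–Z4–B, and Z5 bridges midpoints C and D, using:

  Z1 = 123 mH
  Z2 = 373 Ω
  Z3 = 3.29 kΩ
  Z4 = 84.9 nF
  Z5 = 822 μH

Step 1 — Angular frequency: ω = 2π·f = 2π·45.3 = 284.6 rad/s.
Step 2 — Component impedances:
  Z1: Z = jωL = j·284.6·0.123 = 0 + j35.01 Ω
  Z2: Z = R = 373 Ω
  Z3: Z = R = 3290 Ω
  Z4: Z = 1/(jωC) = -j/(ω·C) = 0 - j4.138e+04 Ω
  Z5: Z = jωL = j·284.6·0.000822 = 0 + j0.234 Ω
Step 3 — Bridge requires nodal analysis (the Z5 bridge couples midpoints C and D, so the two paths cannot be reduced to a simple series/parallel combination). Setting node B to ground and injecting 1 A at node A, the 3-node admittance system at A, C, D solves to V_A = Z_AB = 373.3 + j31.64 Ω = 374.7∠4.8° Ω.

Z = 373.3 + j31.64 Ω = 374.7∠4.8° Ω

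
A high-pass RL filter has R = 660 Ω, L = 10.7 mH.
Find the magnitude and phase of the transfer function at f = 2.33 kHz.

Step 1 — Angular frequency: ω = 2π·2330 = 1.464e+04 rad/s.
Step 2 — Transfer function: H(jω) = jωL/(R + jωL).
Step 3 — Numerator jωL = j·156.6; denominator R + jωL = 660 + j156.6.
Step 4 — H = 0.05333 + j0.2247.
Step 5 — Magnitude: |H| = 0.2309 (-12.7 dB); phase: φ = 76.6°.

|H| = 0.2309 (-12.7 dB), φ = 76.6°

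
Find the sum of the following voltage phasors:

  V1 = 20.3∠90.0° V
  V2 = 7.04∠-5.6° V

Step 1 — Convert each phasor to rectangular form:
  V1 = 20.3·(cos(90.0°) + j·sin(90.0°)) = 0 + j20.3 V
  V2 = 7.04·(cos(-5.6°) + j·sin(-5.6°)) = 7.006 - j0.687 V
Step 2 — Sum components: V_total = 7.006 + j19.61 V.
Step 3 — Convert to polar: |V_total| = 20.83 V, ∠V_total = 70.3°.

V_total = 20.83∠70.3° V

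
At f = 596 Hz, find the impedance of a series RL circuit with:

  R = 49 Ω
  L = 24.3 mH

Step 1 — Angular frequency: ω = 2π·f = 2π·596 = 3745 rad/s.
Step 2 — Component impedances:
  R: Z = R = 49 Ω
  L: Z = jωL = j·3745·0.0243 = 0 + j91 Ω
Step 3 — Series combination: Z_total = R + L = 49 + j91 Ω = 103.4∠61.7° Ω.

Z = 49 + j91 Ω = 103.4∠61.7° Ω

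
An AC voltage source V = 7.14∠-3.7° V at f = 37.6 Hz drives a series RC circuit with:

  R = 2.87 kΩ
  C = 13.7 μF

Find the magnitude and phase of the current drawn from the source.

Step 1 — Angular frequency: ω = 2π·f = 2π·37.6 = 236.2 rad/s.
Step 2 — Component impedances:
  R: Z = R = 2870 Ω
  C: Z = 1/(jωC) = -j/(ω·C) = 0 - j309 Ω
Step 3 — Series combination: Z_total = R + C = 2870 - j309 Ω = 2887∠-6.1° Ω.
Step 4 — Source phasor: V = 7.14∠-3.7° V = 7.125 - j0.4608 V.
Step 5 — Ohm's law: I = V / Z_total = (7.125 - j0.4608) / (2870 - j309) = 0.002471 + j0.0001055 A.
Step 6 — Convert to polar: |I| = 0.002474 A, ∠I = 2.4°.

I = 0.002474∠2.4° A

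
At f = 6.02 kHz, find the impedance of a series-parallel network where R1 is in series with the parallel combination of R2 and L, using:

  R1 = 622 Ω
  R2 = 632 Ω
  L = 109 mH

Step 1 — Angular frequency: ω = 2π·f = 2π·6020 = 3.782e+04 rad/s.
Step 2 — Component impedances:
  R1: Z = R = 622 Ω
  R2: Z = R = 632 Ω
  L: Z = jωL = j·3.782e+04·0.109 = 0 + j4123 Ω
Step 3 — Parallel branch: R2 || L = 1/(1/R2 + 1/L) = 617.5 + j94.66 Ω.
Step 4 — Series with R1: Z_total = R1 + (R2 || L) = 1239 + j94.66 Ω = 1243∠4.4° Ω.

Z = 1239 + j94.66 Ω = 1243∠4.4° Ω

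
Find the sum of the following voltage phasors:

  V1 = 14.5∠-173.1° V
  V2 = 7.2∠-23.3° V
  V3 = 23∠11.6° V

Step 1 — Convert each phasor to rectangular form:
  V1 = 14.5·(cos(-173.1°) + j·sin(-173.1°)) = -14.39 - j1.742 V
  V2 = 7.2·(cos(-23.3°) + j·sin(-23.3°)) = 6.613 - j2.848 V
  V3 = 23·(cos(11.6°) + j·sin(11.6°)) = 22.53 + j4.625 V
Step 2 — Sum components: V_total = 14.75 + j0.03488 V.
Step 3 — Convert to polar: |V_total| = 14.75 V, ∠V_total = 0.1°.

V_total = 14.75∠0.1° V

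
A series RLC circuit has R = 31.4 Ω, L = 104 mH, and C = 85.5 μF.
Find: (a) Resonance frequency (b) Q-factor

Step 1 — Resonance condition Im(Z)=0 gives ω₀ = 1/√(LC).
Step 2 — ω₀ = 1/√(0.104·8.55e-05) = 335.4 rad/s.
Step 3 — f₀ = ω₀/(2π) = 53.37 Hz.
Step 4 — Series Q: Q = ω₀L/R = 335.4·0.104/31.4 = 1.111.

(a) f₀ = 53.37 Hz  (b) Q = 1.111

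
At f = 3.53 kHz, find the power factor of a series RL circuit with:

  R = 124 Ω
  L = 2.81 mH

Step 1 — Angular frequency: ω = 2π·f = 2π·3530 = 2.218e+04 rad/s.
Step 2 — Component impedances:
  R: Z = R = 124 Ω
  L: Z = jωL = j·2.218e+04·0.00281 = 0 + j62.32 Ω
Step 3 — Series combination: Z_total = R + L = 124 + j62.32 Ω = 138.8∠26.7° Ω.
Step 4 — Power factor: PF = cos(φ) = Re(Z)/|Z| = 124/138.78 = 0.8935.
Step 5 — Type: Im(Z) = 62.32 ⇒ lagging (phase φ = 26.7°).

PF = 0.8935 (lagging, φ = 26.7°)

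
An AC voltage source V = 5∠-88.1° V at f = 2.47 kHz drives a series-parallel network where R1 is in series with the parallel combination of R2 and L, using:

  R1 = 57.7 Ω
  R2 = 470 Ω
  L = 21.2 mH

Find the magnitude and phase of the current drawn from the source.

Step 1 — Angular frequency: ω = 2π·f = 2π·2470 = 1.552e+04 rad/s.
Step 2 — Component impedances:
  R1: Z = R = 57.7 Ω
  R2: Z = R = 470 Ω
  L: Z = jωL = j·1.552e+04·0.0212 = 0 + j329 Ω
Step 3 — Parallel branch: R2 || L = 1/(1/R2 + 1/L) = 154.6 + j220.8 Ω.
Step 4 — Series with R1: Z_total = R1 + (R2 || L) = 212.3 + j220.8 Ω = 306.3∠46.1° Ω.
Step 5 — Source phasor: V = 5∠-88.1° V = 0.1658 - j4.997 V.
Step 6 — Ohm's law: I = V / Z_total = (0.1658 - j4.997) / (212.3 + j220.8) = -0.01139 - j0.0117 A.
Step 7 — Convert to polar: |I| = 0.01632 A, ∠I = -134.2°.

I = 0.01632∠-134.2° A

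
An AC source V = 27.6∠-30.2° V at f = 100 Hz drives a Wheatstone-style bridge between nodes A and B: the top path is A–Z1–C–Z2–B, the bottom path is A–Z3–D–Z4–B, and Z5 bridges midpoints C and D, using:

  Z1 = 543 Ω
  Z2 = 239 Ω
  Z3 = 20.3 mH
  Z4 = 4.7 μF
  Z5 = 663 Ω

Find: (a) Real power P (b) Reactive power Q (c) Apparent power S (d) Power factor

Step 1 — Angular frequency: ω = 2π·f = 2π·100 = 628.3 rad/s.
Step 2 — Component impedances:
  Z1: Z = R = 543 Ω
  Z2: Z = R = 239 Ω
  Z3: Z = jωL = j·628.3·0.0203 = 0 + j12.75 Ω
  Z4: Z = 1/(jωC) = -j/(ω·C) = 0 - j338.6 Ω
  Z5: Z = R = 663 Ω
Step 3 — Bridge requires nodal analysis (the Z5 bridge couples midpoints C and D, so the two paths cannot be reduced to a simple series/parallel combination). Setting node B to ground and injecting 1 A at node A, the 3-node admittance system at A, C, D solves to V_A = Z_AB = 147.5 - j234 Ω = 276.6∠-57.8° Ω.
Step 4 — Source phasor: V = 27.6∠-30.2° V = 23.85 - j13.88 V.
Step 5 — Current: I = V / Z = 0.08844 + j0.04619 A = 0.09978∠27.6° A.
Step 6 — Complex power: S = V·I* = 1.468 - j2.33 VA.
Step 7 — Real power: P = Re(S) = 1.468 W.
Step 8 — Reactive power: Q = Im(S) = -2.33 VAR.
Step 9 — Apparent power: |S| = 2.754 VA.
Step 10 — Power factor: PF = P/|S| = 0.5332 (leading).

(a) P = 1.468 W  (b) Q = -2.33 VAR  (c) S = 2.754 VA  (d) PF = 0.5332 (leading)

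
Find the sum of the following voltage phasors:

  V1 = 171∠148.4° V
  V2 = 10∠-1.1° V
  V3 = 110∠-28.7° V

Step 1 — Convert each phasor to rectangular form:
  V1 = 171·(cos(148.4°) + j·sin(148.4°)) = -145.6 + j89.6 V
  V2 = 10·(cos(-1.1°) + j·sin(-1.1°)) = 9.998 - j0.192 V
  V3 = 110·(cos(-28.7°) + j·sin(-28.7°)) = 96.49 - j52.82 V
Step 2 — Sum components: V_total = -39.16 + j36.59 V.
Step 3 — Convert to polar: |V_total| = 53.59 V, ∠V_total = 136.9°.

V_total = 53.59∠136.9° V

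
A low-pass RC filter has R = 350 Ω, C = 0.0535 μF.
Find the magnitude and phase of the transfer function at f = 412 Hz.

Step 1 — Angular frequency: ω = 2π·412 = 2589 rad/s.
Step 2 — Transfer function: H(jω) = 1/(1 + jωRC).
Step 3 — Denominator: 1 + jωRC = 1 + j·2589·350·5.35e-08 = 1 + j0.04847.
Step 4 — H = 0.9977 - j0.04836.
Step 5 — Magnitude: |H| = 0.9988 (-0.0 dB); phase: φ = -2.8°.

|H| = 0.9988 (-0.0 dB), φ = -2.8°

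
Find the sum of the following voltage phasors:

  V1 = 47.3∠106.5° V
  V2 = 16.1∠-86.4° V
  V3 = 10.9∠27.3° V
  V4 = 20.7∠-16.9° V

Step 1 — Convert each phasor to rectangular form:
  V1 = 47.3·(cos(106.5°) + j·sin(106.5°)) = -13.43 + j45.35 V
  V2 = 16.1·(cos(-86.4°) + j·sin(-86.4°)) = 1.011 - j16.07 V
  V3 = 10.9·(cos(27.3°) + j·sin(27.3°)) = 9.686 + j4.999 V
  V4 = 20.7·(cos(-16.9°) + j·sin(-16.9°)) = 19.81 - j6.018 V
Step 2 — Sum components: V_total = 17.07 + j28.27 V.
Step 3 — Convert to polar: |V_total| = 33.02 V, ∠V_total = 58.9°.

V_total = 33.02∠58.9° V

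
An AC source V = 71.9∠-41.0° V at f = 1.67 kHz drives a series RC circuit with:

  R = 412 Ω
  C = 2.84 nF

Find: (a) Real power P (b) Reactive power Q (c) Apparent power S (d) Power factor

Step 1 — Angular frequency: ω = 2π·f = 2π·1670 = 1.049e+04 rad/s.
Step 2 — Component impedances:
  R: Z = R = 412 Ω
  C: Z = 1/(jωC) = -j/(ω·C) = 0 - j3.356e+04 Ω
Step 3 — Series combination: Z_total = R + C = 412 - j3.356e+04 Ω = 3.356e+04∠-89.3° Ω.
Step 4 — Source phasor: V = 71.9∠-41.0° V = 54.26 - j47.17 V.
Step 5 — Current: I = V / Z = 0.001425 + j0.0016 A = 0.002142∠48.3° A.
Step 6 — Complex power: S = V·I* = 0.001891 - j0.154 VA.
Step 7 — Real power: P = Re(S) = 0.001891 W.
Step 8 — Reactive power: Q = Im(S) = -0.154 VAR.
Step 9 — Apparent power: |S| = 0.154 VA.
Step 10 — Power factor: PF = P/|S| = 0.01228 (leading).

(a) P = 0.001891 W  (b) Q = -0.154 VAR  (c) S = 0.154 VA  (d) PF = 0.01228 (leading)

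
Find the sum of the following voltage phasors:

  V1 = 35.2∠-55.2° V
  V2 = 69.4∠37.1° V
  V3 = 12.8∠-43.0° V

Step 1 — Convert each phasor to rectangular form:
  V1 = 35.2·(cos(-55.2°) + j·sin(-55.2°)) = 20.09 - j28.9 V
  V2 = 69.4·(cos(37.1°) + j·sin(37.1°)) = 55.35 + j41.86 V
  V3 = 12.8·(cos(-43.0°) + j·sin(-43.0°)) = 9.361 - j8.73 V
Step 2 — Sum components: V_total = 84.8 + j4.229 V.
Step 3 — Convert to polar: |V_total| = 84.91 V, ∠V_total = 2.9°.

V_total = 84.91∠2.9° V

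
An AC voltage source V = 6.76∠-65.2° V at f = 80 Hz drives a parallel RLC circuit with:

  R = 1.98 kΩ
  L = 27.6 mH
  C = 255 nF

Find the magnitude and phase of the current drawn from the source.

Step 1 — Angular frequency: ω = 2π·f = 2π·80 = 502.7 rad/s.
Step 2 — Component impedances:
  R: Z = R = 1980 Ω
  L: Z = jωL = j·502.7·0.0276 = 0 + j13.87 Ω
  C: Z = 1/(jωC) = -j/(ω·C) = 0 - j7802 Ω
Step 3 — Parallel combination: 1/Z_total = 1/R + 1/L + 1/C; Z_total = 0.09755 + j13.9 Ω = 13.9∠89.6° Ω.
Step 4 — Source phasor: V = 6.76∠-65.2° V = 2.835 - j6.137 V.
Step 5 — Ohm's law: I = V / Z_total = (2.835 - j6.137) / (0.09755 + j13.9) = -0.4401 - j0.2071 A.
Step 6 — Convert to polar: |I| = 0.4864 A, ∠I = -154.8°.

I = 0.4864∠-154.8° A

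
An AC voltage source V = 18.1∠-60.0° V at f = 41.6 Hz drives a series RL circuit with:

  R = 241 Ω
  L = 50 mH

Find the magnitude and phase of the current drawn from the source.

Step 1 — Angular frequency: ω = 2π·f = 2π·41.6 = 261.4 rad/s.
Step 2 — Component impedances:
  R: Z = R = 241 Ω
  L: Z = jωL = j·261.4·0.05 = 0 + j13.07 Ω
Step 3 — Series combination: Z_total = R + L = 241 + j13.07 Ω = 241.4∠3.1° Ω.
Step 4 — Source phasor: V = 18.1∠-60.0° V = 9.05 - j15.68 V.
Step 5 — Ohm's law: I = V / Z_total = (9.05 - j15.68) / (241 + j13.07) = 0.03392 - j0.06688 A.
Step 6 — Convert to polar: |I| = 0.07499 A, ∠I = -63.1°.

I = 0.07499∠-63.1° A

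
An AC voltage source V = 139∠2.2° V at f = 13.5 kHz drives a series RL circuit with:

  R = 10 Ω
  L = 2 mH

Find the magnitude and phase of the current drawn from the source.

Step 1 — Angular frequency: ω = 2π·f = 2π·1.35e+04 = 8.482e+04 rad/s.
Step 2 — Component impedances:
  R: Z = R = 10 Ω
  L: Z = jωL = j·8.482e+04·0.002 = 0 + j169.6 Ω
Step 3 — Series combination: Z_total = R + L = 10 + j169.6 Ω = 169.9∠86.6° Ω.
Step 4 — Source phasor: V = 139∠2.2° V = 138.9 + j5.336 V.
Step 5 — Ohm's law: I = V / Z_total = (138.9 + j5.336) / (10 + j169.6) = 0.07944 - j0.8141 A.
Step 6 — Convert to polar: |I| = 0.8179 A, ∠I = -84.4°.

I = 0.8179∠-84.4° A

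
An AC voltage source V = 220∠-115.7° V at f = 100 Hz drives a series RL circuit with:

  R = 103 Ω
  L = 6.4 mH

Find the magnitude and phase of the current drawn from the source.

Step 1 — Angular frequency: ω = 2π·f = 2π·100 = 628.3 rad/s.
Step 2 — Component impedances:
  R: Z = R = 103 Ω
  L: Z = jωL = j·628.3·0.0064 = 0 + j4.021 Ω
Step 3 — Series combination: Z_total = R + L = 103 + j4.021 Ω = 103.1∠2.2° Ω.
Step 4 — Source phasor: V = 220∠-115.7° V = -95.4 - j198.2 V.
Step 5 — Ohm's law: I = V / Z_total = (-95.4 - j198.2) / (103 + j4.021) = -0.9999 - j1.886 A.
Step 6 — Convert to polar: |I| = 2.134 A, ∠I = -117.9°.

I = 2.134∠-117.9° A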